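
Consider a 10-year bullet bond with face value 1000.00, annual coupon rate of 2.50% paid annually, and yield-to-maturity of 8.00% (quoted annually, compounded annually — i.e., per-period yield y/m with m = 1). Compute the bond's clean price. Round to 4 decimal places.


Coupon per period c = face * coupon_rate / m = 25.000000
Periods per year m = 1; per-period yield y/m = 0.080000
Number of cashflows N = 10
Cashflows (t years, CF_t, discount factor 1/(1+y/m)^(m*t), PV):
  t = 1.0000: CF_t = 25.000000, DF = 0.925926, PV = 23.148148
  t = 2.0000: CF_t = 25.000000, DF = 0.857339, PV = 21.433471
  t = 3.0000: CF_t = 25.000000, DF = 0.793832, PV = 19.845806
  t = 4.0000: CF_t = 25.000000, DF = 0.735030, PV = 18.375746
  t = 5.0000: CF_t = 25.000000, DF = 0.680583, PV = 17.014580
  t = 6.0000: CF_t = 25.000000, DF = 0.630170, PV = 15.754241
  t = 7.0000: CF_t = 25.000000, DF = 0.583490, PV = 14.587260
  t = 8.0000: CF_t = 25.000000, DF = 0.540269, PV = 13.506722
  t = 9.0000: CF_t = 25.000000, DF = 0.500249, PV = 12.506224
  t = 10.0000: CF_t = 1025.000000, DF = 0.463193, PV = 474.773325
Price P = sum_t PV_t = 630.945523

Answer: Price = 630.9455


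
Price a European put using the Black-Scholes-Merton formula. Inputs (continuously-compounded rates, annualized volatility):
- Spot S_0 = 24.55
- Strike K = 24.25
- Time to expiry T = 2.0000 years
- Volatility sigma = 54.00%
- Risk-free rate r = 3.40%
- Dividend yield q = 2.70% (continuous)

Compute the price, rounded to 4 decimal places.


d1 = (ln(S/K) + (r - q + 0.5*sigma^2) * T) / (sigma * sqrt(T)) = 0.41627014
d2 = d1 - sigma * sqrt(T) = -0.34740518
exp(-rT) = 0.93426047; exp(-qT) = 0.94743211
P = K * exp(-rT) * N(-d2) - S_0 * exp(-qT) * N(-d1)
N(-d1) = 0.33860617; N(-d2) = 0.63585653
P = 24.2500 * 0.93426047 * 0.63585653 - 24.5500 * 0.94743211 * 0.33860617 = 6.5301

Answer: Price = 6.5301


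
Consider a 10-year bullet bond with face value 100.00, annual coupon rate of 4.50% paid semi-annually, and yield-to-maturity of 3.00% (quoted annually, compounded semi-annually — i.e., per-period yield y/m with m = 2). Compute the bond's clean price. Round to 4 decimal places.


Coupon per period c = face * coupon_rate / m = 2.250000
Periods per year m = 2; per-period yield y/m = 0.015000
Number of cashflows N = 20
Cashflows (t years, CF_t, discount factor 1/(1+y/m)^(m*t), PV):
  t = 0.5000: CF_t = 2.250000, DF = 0.985222, PV = 2.216749
  t = 1.0000: CF_t = 2.250000, DF = 0.970662, PV = 2.183989
  t = 1.5000: CF_t = 2.250000, DF = 0.956317, PV = 2.151713
  t = 2.0000: CF_t = 2.250000, DF = 0.942184, PV = 2.119915
  t = 2.5000: CF_t = 2.250000, DF = 0.928260, PV = 2.088586
  t = 3.0000: CF_t = 2.250000, DF = 0.914542, PV = 2.057720
  t = 3.5000: CF_t = 2.250000, DF = 0.901027, PV = 2.027310
  t = 4.0000: CF_t = 2.250000, DF = 0.887711, PV = 1.997350
  t = 4.5000: CF_t = 2.250000, DF = 0.874592, PV = 1.967833
  t = 5.0000: CF_t = 2.250000, DF = 0.861667, PV = 1.938751
  t = 5.5000: CF_t = 2.250000, DF = 0.848933, PV = 1.910100
  t = 6.0000: CF_t = 2.250000, DF = 0.836387, PV = 1.881872
  t = 6.5000: CF_t = 2.250000, DF = 0.824027, PV = 1.854061
  t = 7.0000: CF_t = 2.250000, DF = 0.811849, PV = 1.826661
  t = 7.5000: CF_t = 2.250000, DF = 0.799852, PV = 1.799666
  t = 8.0000: CF_t = 2.250000, DF = 0.788031, PV = 1.773070
  t = 8.5000: CF_t = 2.250000, DF = 0.776385, PV = 1.746867
  t = 9.0000: CF_t = 2.250000, DF = 0.764912, PV = 1.721051
  t = 9.5000: CF_t = 2.250000, DF = 0.753607, PV = 1.695617
  t = 10.0000: CF_t = 102.250000, DF = 0.742470, PV = 75.917600
Price P = sum_t PV_t = 112.876479

Answer: Price = 112.8765


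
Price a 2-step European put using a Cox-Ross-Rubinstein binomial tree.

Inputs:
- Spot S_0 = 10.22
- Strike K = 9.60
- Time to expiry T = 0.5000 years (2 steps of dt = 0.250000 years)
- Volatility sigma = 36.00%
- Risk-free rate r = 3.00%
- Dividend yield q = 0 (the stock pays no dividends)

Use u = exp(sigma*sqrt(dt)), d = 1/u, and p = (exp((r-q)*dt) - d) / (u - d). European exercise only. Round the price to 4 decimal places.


Answer: Price = V(0,0) = 0.6682

Derivation:
dt = T/N = 0.250000
u = exp(sigma*sqrt(dt)) = 1.197217; d = 1/u = 0.835270
p = (exp((r-q)*dt) - d) / (u - d) = 0.475920
Discount per step: exp(-r*dt) = 0.992528
Stock lattice S(k, i) with i counting down-moves:
  k=0: S(0,0) = 10.2200
  k=1: S(1,0) = 12.2356; S(1,1) = 8.5365
  k=2: S(2,0) = 14.6486; S(2,1) = 10.2200; S(2,2) = 7.1303
Terminal payoffs V(N, i) = max(K - S_T, 0):
  V(2,0) = 0.000000; V(2,1) = 0.000000; V(2,2) = 2.469748
Backward induction: V(k, i) = exp(-r*dt) * [p * V(k+1, i) + (1-p) * V(k+1, i+1)].
  V(1,0) = exp(-r*dt) * [p*0.000000 + (1-p)*0.000000] = 0.000000
  V(1,1) = exp(-r*dt) * [p*0.000000 + (1-p)*2.469748] = 1.284674
  V(0,0) = exp(-r*dt) * [p*0.000000 + (1-p)*1.284674] = 0.668241


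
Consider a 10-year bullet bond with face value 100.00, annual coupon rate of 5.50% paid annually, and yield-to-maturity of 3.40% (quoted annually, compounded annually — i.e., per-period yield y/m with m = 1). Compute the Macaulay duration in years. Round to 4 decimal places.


Coupon per period c = face * coupon_rate / m = 5.500000
Periods per year m = 1; per-period yield y/m = 0.034000
Number of cashflows N = 10
Cashflows (t years, CF_t, discount factor 1/(1+y/m)^(m*t), PV):
  t = 1.0000: CF_t = 5.500000, DF = 0.967118, PV = 5.319149
  t = 2.0000: CF_t = 5.500000, DF = 0.935317, PV = 5.144245
  t = 3.0000: CF_t = 5.500000, DF = 0.904562, PV = 4.975092
  t = 4.0000: CF_t = 5.500000, DF = 0.874818, PV = 4.811500
  t = 5.0000: CF_t = 5.500000, DF = 0.846052, PV = 4.653289
  t = 6.0000: CF_t = 5.500000, DF = 0.818233, PV = 4.500279
  t = 7.0000: CF_t = 5.500000, DF = 0.791327, PV = 4.352301
  t = 8.0000: CF_t = 5.500000, DF = 0.765307, PV = 4.209189
  t = 9.0000: CF_t = 5.500000, DF = 0.740142, PV = 4.070782
  t = 10.0000: CF_t = 105.500000, DF = 0.715805, PV = 75.517407
Price P = sum_t PV_t = 117.553232
Macaulay numerator sum_t t * PV_t:
  t * PV_t at t = 1.0000: 5.319149
  t * PV_t at t = 2.0000: 10.288489
  t * PV_t at t = 3.0000: 14.925275
  t * PV_t at t = 4.0000: 19.246002
  t * PV_t at t = 5.0000: 23.266443
  t * PV_t at t = 6.0000: 27.001675
  t * PV_t at t = 7.0000: 30.466107
  t * PV_t at t = 8.0000: 33.673508
  t * PV_t at t = 9.0000: 36.637038
  t * PV_t at t = 10.0000: 755.174075
Macaulay duration D = (sum_t t * PV_t) / P = 955.997760 / 117.553232 = 8.132467

Answer: Macaulay duration = 8.1325 years


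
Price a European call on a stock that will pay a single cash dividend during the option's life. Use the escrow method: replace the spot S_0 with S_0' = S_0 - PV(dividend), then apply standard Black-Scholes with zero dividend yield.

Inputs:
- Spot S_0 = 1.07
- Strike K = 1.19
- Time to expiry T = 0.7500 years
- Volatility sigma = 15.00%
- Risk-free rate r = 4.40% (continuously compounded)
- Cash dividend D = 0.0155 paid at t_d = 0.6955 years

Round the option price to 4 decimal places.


PV(D) = D * exp(-r * t_d) = 0.0155 * 0.96986150 = 0.01503285
S_0' = S_0 - PV(D) = 1.0700 - 0.01503285 = 1.05496715
d1 = (ln(S_0'/K) + (r + sigma^2/2)*T) / (sigma*sqrt(T)) = -0.60818987
d2 = d1 - sigma*sqrt(T) = -0.73809368
exp(-rT) = 0.96753856
N(d1) = 0.27153078; N(d2) = 0.23022876
C = S_0' * N(d1) - K * exp(-rT) * N(d2) = 1.05496715 * 0.27153078 - 1.1900 * 0.96753856 * 0.23022876 = 0.0214

Answer: Price = 0.0214


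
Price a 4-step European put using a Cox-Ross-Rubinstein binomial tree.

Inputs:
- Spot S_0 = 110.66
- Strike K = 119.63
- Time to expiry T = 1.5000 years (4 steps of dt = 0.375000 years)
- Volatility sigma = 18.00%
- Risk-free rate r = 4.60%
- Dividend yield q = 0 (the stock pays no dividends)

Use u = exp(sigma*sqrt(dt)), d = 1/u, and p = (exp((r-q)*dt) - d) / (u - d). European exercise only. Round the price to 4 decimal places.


Answer: Price = V(0,0) = 10.6471

Derivation:
dt = T/N = 0.375000
u = exp(sigma*sqrt(dt)) = 1.116532; d = 1/u = 0.895631
p = (exp((r-q)*dt) - d) / (u - d) = 0.551238
Discount per step: exp(-r*dt) = 0.982898
Stock lattice S(k, i) with i counting down-moves:
  k=0: S(0,0) = 110.6600
  k=1: S(1,0) = 123.5554; S(1,1) = 99.1105
  k=2: S(2,0) = 137.9535; S(2,1) = 110.6600; S(2,2) = 88.7664
  k=3: S(3,0) = 154.0294; S(3,1) = 123.5554; S(3,2) = 99.1105; S(3,3) = 79.5019
  k=4: S(4,0) = 171.9787; S(4,1) = 137.9535; S(4,2) = 110.6600; S(4,3) = 88.7664; S(4,4) = 71.2044
Terminal payoffs V(N, i) = max(K - S_T, 0):
  V(4,0) = 0.000000; V(4,1) = 0.000000; V(4,2) = 8.970000; V(4,3) = 30.863586; V(4,4) = 48.425624
Backward induction: V(k, i) = exp(-r*dt) * [p * V(k+1, i) + (1-p) * V(k+1, i+1)].
  V(3,0) = exp(-r*dt) * [p*0.000000 + (1-p)*0.000000] = 0.000000
  V(3,1) = exp(-r*dt) * [p*0.000000 + (1-p)*8.970000] = 3.956554
  V(3,2) = exp(-r*dt) * [p*8.970000 + (1-p)*30.863586] = 18.473578
  V(3,3) = exp(-r*dt) * [p*30.863586 + (1-p)*48.425624] = 38.082147
  V(2,0) = exp(-r*dt) * [p*0.000000 + (1-p)*3.956554] = 1.745186
  V(2,1) = exp(-r*dt) * [p*3.956554 + (1-p)*18.473578] = 10.292164
  V(2,2) = exp(-r*dt) * [p*18.473578 + (1-p)*38.082147] = 26.806734
  V(1,0) = exp(-r*dt) * [p*1.745186 + (1-p)*10.292164] = 5.485304
  V(1,1) = exp(-r*dt) * [p*10.292164 + (1-p)*26.806734] = 17.400515
  V(0,0) = exp(-r*dt) * [p*5.485304 + (1-p)*17.400515] = 10.647143


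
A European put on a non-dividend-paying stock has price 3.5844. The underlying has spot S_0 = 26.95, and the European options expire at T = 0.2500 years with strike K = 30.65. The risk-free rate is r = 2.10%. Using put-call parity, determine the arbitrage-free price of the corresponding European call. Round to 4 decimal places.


Answer: Call price = 0.0449

Derivation:
Put-call parity: C - P = S_0 * exp(-qT) - K * exp(-rT).
S_0 * exp(-qT) = 26.9500 * 1.00000000 = 26.95000000
K * exp(-rT) = 30.6500 * 0.99476376 = 30.48950916
C = P + S*exp(-qT) - K*exp(-rT)
C = 3.5844 + 26.95000000 - 30.48950916 = 0.0449


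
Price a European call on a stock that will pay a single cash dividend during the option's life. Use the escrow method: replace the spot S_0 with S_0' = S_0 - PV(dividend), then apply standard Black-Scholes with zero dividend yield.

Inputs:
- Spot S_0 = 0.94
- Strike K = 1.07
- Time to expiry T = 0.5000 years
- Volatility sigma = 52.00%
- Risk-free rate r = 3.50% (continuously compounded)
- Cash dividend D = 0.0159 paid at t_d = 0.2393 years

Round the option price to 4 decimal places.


PV(D) = D * exp(-r * t_d) = 0.0159 * 0.99165948 = 0.01576739
S_0' = S_0 - PV(D) = 0.9400 - 0.01576739 = 0.92423261
d1 = (ln(S_0'/K) + (r + sigma^2/2)*T) / (sigma*sqrt(T)) = -0.16685039
d2 = d1 - sigma*sqrt(T) = -0.53454591
exp(-rT) = 0.98265224
N(d1) = 0.43374389; N(d2) = 0.29648195
C = S_0' * N(d1) - K * exp(-rT) * N(d2) = 0.92423261 * 0.43374389 - 1.0700 * 0.98265224 * 0.29648195 = 0.0891

Answer: Price = 0.0891


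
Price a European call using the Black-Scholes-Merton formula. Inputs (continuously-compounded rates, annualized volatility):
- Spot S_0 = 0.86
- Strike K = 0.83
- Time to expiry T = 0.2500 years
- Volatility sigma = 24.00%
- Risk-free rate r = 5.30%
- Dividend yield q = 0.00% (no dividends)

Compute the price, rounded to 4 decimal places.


d1 = (ln(S/K) + (r - q + 0.5*sigma^2) * T) / (sigma * sqrt(T)) = 0.46630574
d2 = d1 - sigma * sqrt(T) = 0.34630574
exp(-rT) = 0.98683739; exp(-qT) = 1.00000000
C = S_0 * exp(-qT) * N(d1) - K * exp(-rT) * N(d2)
N(d1) = 0.67950166; N(d2) = 0.63544352
C = 0.8600 * 1.00000000 * 0.67950166 - 0.8300 * 0.98683739 * 0.63544352 = 0.0639

Answer: Price = 0.0639


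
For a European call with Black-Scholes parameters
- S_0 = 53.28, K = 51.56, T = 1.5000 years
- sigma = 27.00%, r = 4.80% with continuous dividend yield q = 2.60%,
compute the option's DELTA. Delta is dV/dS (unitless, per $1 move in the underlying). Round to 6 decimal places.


d1 = 0.3643687002; d2 = 0.0336875849
phi(d1) = 0.3733194438; exp(-qT) = 0.9617507091; exp(-rT) = 0.9305308958
N(d1) = 0.6422086475
Delta = exp(-qT) * N(d1) = 0.9617507091 * 0.6422086475 = 0.617645

Answer: Delta = 0.617645


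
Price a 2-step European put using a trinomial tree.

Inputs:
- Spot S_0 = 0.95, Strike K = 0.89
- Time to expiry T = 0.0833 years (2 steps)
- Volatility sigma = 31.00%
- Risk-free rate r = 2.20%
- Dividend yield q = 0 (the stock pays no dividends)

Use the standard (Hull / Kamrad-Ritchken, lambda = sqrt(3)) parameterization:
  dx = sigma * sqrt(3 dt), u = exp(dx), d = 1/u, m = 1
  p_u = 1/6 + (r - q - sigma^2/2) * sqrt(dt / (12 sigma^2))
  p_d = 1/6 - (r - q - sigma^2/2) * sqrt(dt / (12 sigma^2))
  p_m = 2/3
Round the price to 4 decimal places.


dt = T/N = 0.041650; dx = sigma*sqrt(3*dt) = 0.109580
u = exp(dx) = 1.115809; d = 1/u = 0.896211
p_u = 0.161716, p_m = 0.666667, p_d = 0.171617
Discount per step: exp(-r*dt) = 0.999084
Stock lattice S(k, j) with j the centered position index:
  k=0: S(0,+0) = 0.9500
  k=1: S(1,-1) = 0.8514; S(1,+0) = 0.9500; S(1,+1) = 1.0600
  k=2: S(2,-2) = 0.7630; S(2,-1) = 0.8514; S(2,+0) = 0.9500; S(2,+1) = 1.0600; S(2,+2) = 1.1828
Terminal payoffs V(N, j) = max(K - S_T, 0):
  V(2,-2) = 0.126966; V(2,-1) = 0.038600; V(2,+0) = 0.000000; V(2,+1) = 0.000000; V(2,+2) = 0.000000
Backward induction: V(k, j) = exp(-r*dt) * [p_u * V(k+1, j+1) + p_m * V(k+1, j) + p_d * V(k+1, j-1)]
  V(1,-1) = exp(-r*dt) * [p_u*0.000000 + p_m*0.038600 + p_d*0.126966] = 0.047479
  V(1,+0) = exp(-r*dt) * [p_u*0.000000 + p_m*0.000000 + p_d*0.038600] = 0.006618
  V(1,+1) = exp(-r*dt) * [p_u*0.000000 + p_m*0.000000 + p_d*0.000000] = 0.000000
  V(0,+0) = exp(-r*dt) * [p_u*0.000000 + p_m*0.006618 + p_d*0.047479] = 0.012549

Answer: Price = V(0,0) = 0.0125


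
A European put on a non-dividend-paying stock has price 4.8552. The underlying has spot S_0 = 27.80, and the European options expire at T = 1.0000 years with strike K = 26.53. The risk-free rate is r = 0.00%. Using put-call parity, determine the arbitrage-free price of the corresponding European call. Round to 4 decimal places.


Answer: Call price = 6.1252

Derivation:
Put-call parity: C - P = S_0 * exp(-qT) - K * exp(-rT).
S_0 * exp(-qT) = 27.8000 * 1.00000000 = 27.80000000
K * exp(-rT) = 26.5300 * 1.00000000 = 26.53000000
C = P + S*exp(-qT) - K*exp(-rT)
C = 4.8552 + 27.80000000 - 26.53000000 = 6.1252


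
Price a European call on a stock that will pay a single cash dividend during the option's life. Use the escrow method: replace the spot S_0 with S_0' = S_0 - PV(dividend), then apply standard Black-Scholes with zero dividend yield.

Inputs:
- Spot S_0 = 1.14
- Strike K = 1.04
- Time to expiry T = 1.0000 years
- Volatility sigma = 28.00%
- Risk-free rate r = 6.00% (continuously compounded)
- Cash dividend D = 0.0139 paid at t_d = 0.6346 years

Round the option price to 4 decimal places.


Answer: Price = 0.2051

Derivation:
PV(D) = D * exp(-r * t_d) = 0.0139 * 0.96263978 = 0.01338069
S_0' = S_0 - PV(D) = 1.1400 - 0.01338069 = 1.12661931
d1 = (ln(S_0'/K) + (r + sigma^2/2)*T) / (sigma*sqrt(T)) = 0.64000240
d2 = d1 - sigma*sqrt(T) = 0.36000240
exp(-rT) = 0.94176453
N(d1) = 0.73891448; N(d2) = 0.64057733
C = S_0' * N(d1) - K * exp(-rT) * N(d2) = 1.12661931 * 0.73891448 - 1.0400 * 0.94176453 * 0.64057733 = 0.2051


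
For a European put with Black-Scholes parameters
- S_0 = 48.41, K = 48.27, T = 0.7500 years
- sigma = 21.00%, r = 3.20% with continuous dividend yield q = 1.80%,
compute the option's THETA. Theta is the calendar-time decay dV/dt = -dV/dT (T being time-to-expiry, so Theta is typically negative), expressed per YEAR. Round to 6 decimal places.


d1 = 0.1645924129; d2 = -0.0172729219
phi(d1) = 0.3935749086; exp(-qT) = 0.9865907163; exp(-rT) = 0.9762857098
Theta = -S*exp(-qT)*phi(d1)*sigma/(2*sqrt(T)) + r*K*exp(-rT)*N(-d2) - q*S*exp(-qT)*N(-d1)
N(-d1) = 0.4346324017; N(-d2) = 0.5068905562; sqrt(T) = 0.8660254038
Term 1 = -48.4100 * 0.9865907163 * 0.3935749086 * 0.2100 / (2 * 0.8660254038) = -2.2790726938
Term 2 = 0.0320 * 48.2700 * 0.9762857098 * 0.5068905562 = 0.7643960068
Term 3 = -0.0180 * 48.4100 * 0.9865907163 * 0.4346324017 = -0.3736514844
Theta = -2.2790726938 + (0.7643960068) + (-0.3736514844) = -1.888328

Answer: Theta = -1.888328


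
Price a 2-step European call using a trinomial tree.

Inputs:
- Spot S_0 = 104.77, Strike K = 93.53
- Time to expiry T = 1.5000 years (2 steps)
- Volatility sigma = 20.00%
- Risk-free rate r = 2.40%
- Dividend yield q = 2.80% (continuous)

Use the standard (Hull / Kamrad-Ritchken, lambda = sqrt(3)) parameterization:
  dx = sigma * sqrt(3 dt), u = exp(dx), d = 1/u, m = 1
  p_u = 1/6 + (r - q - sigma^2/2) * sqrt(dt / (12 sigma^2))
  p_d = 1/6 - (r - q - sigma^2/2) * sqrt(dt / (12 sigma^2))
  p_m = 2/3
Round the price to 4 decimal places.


Answer: Price = V(0,0) = 15.5750

Derivation:
dt = T/N = 0.750000; dx = sigma*sqrt(3*dt) = 0.300000
u = exp(dx) = 1.349859; d = 1/u = 0.740818
p_u = 0.136667, p_m = 0.666667, p_d = 0.196667
Discount per step: exp(-r*dt) = 0.982161
Stock lattice S(k, j) with j the centered position index:
  k=0: S(0,+0) = 104.7700
  k=1: S(1,-1) = 77.6155; S(1,+0) = 104.7700; S(1,+1) = 141.4247
  k=2: S(2,-2) = 57.4990; S(2,-1) = 77.6155; S(2,+0) = 104.7700; S(2,+1) = 141.4247; S(2,+2) = 190.9034
Terminal payoffs V(N, j) = max(S_T - K, 0):
  V(2,-2) = 0.000000; V(2,-1) = 0.000000; V(2,+0) = 11.240000; V(2,+1) = 47.894707; V(2,+2) = 97.373387
Backward induction: V(k, j) = exp(-r*dt) * [p_u * V(k+1, j+1) + p_m * V(k+1, j) + p_d * V(k+1, j-1)]
  V(1,-1) = exp(-r*dt) * [p_u*11.240000 + p_m*0.000000 + p_d*0.000000] = 1.508730
  V(1,+0) = exp(-r*dt) * [p_u*47.894707 + p_m*11.240000 + p_d*0.000000] = 13.788503
  V(1,+1) = exp(-r*dt) * [p_u*97.373387 + p_m*47.894707 + p_d*11.240000] = 46.601610
  V(0,+0) = exp(-r*dt) * [p_u*46.601610 + p_m*13.788503 + p_d*1.508730] = 15.575050


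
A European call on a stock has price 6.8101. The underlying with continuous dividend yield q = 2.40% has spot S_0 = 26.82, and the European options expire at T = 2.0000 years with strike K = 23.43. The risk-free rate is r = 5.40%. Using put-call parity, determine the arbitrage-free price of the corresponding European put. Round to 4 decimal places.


Put-call parity: C - P = S_0 * exp(-qT) - K * exp(-rT).
S_0 * exp(-qT) = 26.8200 * 0.95313379 = 25.56304817
K * exp(-rT) = 23.4300 * 0.89762760 = 21.03141458
P = C - S*exp(-qT) + K*exp(-rT)
P = 6.8101 - 25.56304817 + 21.03141458 = 2.2785

Answer: Put price = 2.2785


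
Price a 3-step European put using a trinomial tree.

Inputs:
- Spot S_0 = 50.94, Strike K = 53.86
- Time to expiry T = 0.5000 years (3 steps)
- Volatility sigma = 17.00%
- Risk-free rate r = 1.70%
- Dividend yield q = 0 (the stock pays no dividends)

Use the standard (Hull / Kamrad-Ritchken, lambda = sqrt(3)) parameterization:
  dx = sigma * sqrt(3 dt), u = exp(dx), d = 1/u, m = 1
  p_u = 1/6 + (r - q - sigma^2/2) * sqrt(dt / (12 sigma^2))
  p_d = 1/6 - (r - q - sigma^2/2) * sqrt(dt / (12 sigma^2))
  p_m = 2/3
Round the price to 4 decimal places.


Answer: Price = V(0,0) = 4.0183

Derivation:
dt = T/N = 0.166667; dx = sigma*sqrt(3*dt) = 0.120208
u = exp(dx) = 1.127732; d = 1/u = 0.886736
p_u = 0.168434, p_m = 0.666667, p_d = 0.164899
Discount per step: exp(-r*dt) = 0.997171
Stock lattice S(k, j) with j the centered position index:
  k=0: S(0,+0) = 50.9400
  k=1: S(1,-1) = 45.1703; S(1,+0) = 50.9400; S(1,+1) = 57.4466
  k=2: S(2,-2) = 40.0541; S(2,-1) = 45.1703; S(2,+0) = 50.9400; S(2,+1) = 57.4466; S(2,+2) = 64.7844
  k=3: S(3,-3) = 35.5174; S(3,-2) = 40.0541; S(3,-1) = 45.1703; S(3,+0) = 50.9400; S(3,+1) = 57.4466; S(3,+2) = 64.7844; S(3,+3) = 73.0594
Terminal payoffs V(N, j) = max(K - S_T, 0):
  V(3,-3) = 18.342554; V(3,-2) = 13.805855; V(3,-1) = 8.689676; V(3,+0) = 2.920000; V(3,+1) = 0.000000; V(3,+2) = 0.000000; V(3,+3) = 0.000000
Backward induction: V(k, j) = exp(-r*dt) * [p_u * V(k+1, j+1) + p_m * V(k+1, j) + p_d * V(k+1, j-1)]
  V(2,-2) = exp(-r*dt) * [p_u*8.689676 + p_m*13.805855 + p_d*18.342554] = 13.653471
  V(2,-1) = exp(-r*dt) * [p_u*2.920000 + p_m*8.689676 + p_d*13.805855] = 8.537293
  V(2,+0) = exp(-r*dt) * [p_u*0.000000 + p_m*2.920000 + p_d*8.689676] = 3.370023
  V(2,+1) = exp(-r*dt) * [p_u*0.000000 + p_m*0.000000 + p_d*2.920000] = 0.480142
  V(2,+2) = exp(-r*dt) * [p_u*0.000000 + p_m*0.000000 + p_d*0.000000] = 0.000000
  V(1,-1) = exp(-r*dt) * [p_u*3.370023 + p_m*8.537293 + p_d*13.653471] = 8.486520
  V(1,+0) = exp(-r*dt) * [p_u*0.480142 + p_m*3.370023 + p_d*8.537293] = 3.724776
  V(1,+1) = exp(-r*dt) * [p_u*0.000000 + p_m*0.480142 + p_d*3.370023] = 0.873330
  V(0,+0) = exp(-r*dt) * [p_u*0.873330 + p_m*3.724776 + p_d*8.486520] = 4.018299


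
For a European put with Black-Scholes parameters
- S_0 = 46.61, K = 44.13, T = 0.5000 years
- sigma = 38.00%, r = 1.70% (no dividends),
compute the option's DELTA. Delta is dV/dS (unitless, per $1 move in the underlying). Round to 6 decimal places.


d1 = 0.3694643617; d2 = 0.1007637848
phi(d1) = 0.3726221071; exp(-qT) = 1.0000000000; exp(-rT) = 0.9915360229
N(-d1) = 0.3558908161
Delta = -exp(-qT) * N(-d1) = -1.0000000000 * 0.3558908161 = -0.355891

Answer: Delta = -0.355891


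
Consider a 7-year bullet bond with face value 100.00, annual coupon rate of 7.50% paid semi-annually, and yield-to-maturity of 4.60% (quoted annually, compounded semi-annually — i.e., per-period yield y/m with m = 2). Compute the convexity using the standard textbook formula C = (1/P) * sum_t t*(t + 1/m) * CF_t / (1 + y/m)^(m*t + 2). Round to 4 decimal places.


Answer: Convexity = 37.8554

Derivation:
Coupon per period c = face * coupon_rate / m = 3.750000
Periods per year m = 2; per-period yield y/m = 0.023000
Number of cashflows N = 14
Cashflows (t years, CF_t, discount factor 1/(1+y/m)^(m*t), PV):
  t = 0.5000: CF_t = 3.750000, DF = 0.977517, PV = 3.665689
  t = 1.0000: CF_t = 3.750000, DF = 0.955540, PV = 3.583274
  t = 1.5000: CF_t = 3.750000, DF = 0.934056, PV = 3.502711
  t = 2.0000: CF_t = 3.750000, DF = 0.913056, PV = 3.423960
  t = 2.5000: CF_t = 3.750000, DF = 0.892528, PV = 3.346980
  t = 3.0000: CF_t = 3.750000, DF = 0.872461, PV = 3.271730
  t = 3.5000: CF_t = 3.750000, DF = 0.852846, PV = 3.198172
  t = 4.0000: CF_t = 3.750000, DF = 0.833671, PV = 3.126268
  t = 4.5000: CF_t = 3.750000, DF = 0.814928, PV = 3.055980
  t = 5.0000: CF_t = 3.750000, DF = 0.796606, PV = 2.987273
  t = 5.5000: CF_t = 3.750000, DF = 0.778696, PV = 2.920111
  t = 6.0000: CF_t = 3.750000, DF = 0.761189, PV = 2.854458
  t = 6.5000: CF_t = 3.750000, DF = 0.744075, PV = 2.790282
  t = 7.0000: CF_t = 103.750000, DF = 0.727346, PV = 75.462160
Price P = sum_t PV_t = 117.189049
Convexity numerator sum_t t*(t + 1/m) * CF_t / (1+y/m)^(m*t + 2):
  t = 0.5000: term = 1.751356
  t = 1.0000: term = 5.135941
  t = 1.5000: term = 10.040940
  t = 2.0000: term = 16.358650
  t = 2.5000: term = 23.986291
  t = 3.0000: term = 32.825813
  t = 3.5000: term = 42.783726
  t = 4.0000: term = 53.770916
  t = 4.5000: term = 65.702488
  t = 5.0000: term = 78.497596
  t = 5.5000: term = 92.079292
  t = 6.0000: term = 106.374370
  t = 6.5000: term = 121.313228
  t = 7.0000: term = 3785.622197
Convexity = (1/P) * sum = 4436.242803 / 117.189049 = 37.855438


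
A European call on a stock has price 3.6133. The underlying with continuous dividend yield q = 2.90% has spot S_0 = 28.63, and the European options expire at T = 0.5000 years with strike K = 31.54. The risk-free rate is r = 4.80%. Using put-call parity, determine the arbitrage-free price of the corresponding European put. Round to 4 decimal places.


Put-call parity: C - P = S_0 * exp(-qT) - K * exp(-rT).
S_0 * exp(-qT) = 28.6300 * 0.98560462 = 28.21786023
K * exp(-rT) = 31.5400 * 0.97628571 = 30.79205129
P = C - S*exp(-qT) + K*exp(-rT)
P = 3.6133 - 28.21786023 + 30.79205129 = 6.1875

Answer: Put price = 6.1875


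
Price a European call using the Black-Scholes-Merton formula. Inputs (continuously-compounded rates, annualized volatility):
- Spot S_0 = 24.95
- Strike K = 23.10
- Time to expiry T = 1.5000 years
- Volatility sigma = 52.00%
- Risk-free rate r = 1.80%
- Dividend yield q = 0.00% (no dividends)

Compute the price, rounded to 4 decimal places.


d1 = (ln(S/K) + (r - q + 0.5*sigma^2) * T) / (sigma * sqrt(T)) = 0.48179768
d2 = d1 - sigma * sqrt(T) = -0.15506965
exp(-rT) = 0.97336124; exp(-qT) = 1.00000000
C = S_0 * exp(-qT) * N(d1) - K * exp(-rT) * N(d2)
N(d1) = 0.68502516; N(d2) = 0.43838320
C = 24.9500 * 1.00000000 * 0.68502516 - 23.1000 * 0.97336124 * 0.43838320 = 7.2345

Answer: Price = 7.2345


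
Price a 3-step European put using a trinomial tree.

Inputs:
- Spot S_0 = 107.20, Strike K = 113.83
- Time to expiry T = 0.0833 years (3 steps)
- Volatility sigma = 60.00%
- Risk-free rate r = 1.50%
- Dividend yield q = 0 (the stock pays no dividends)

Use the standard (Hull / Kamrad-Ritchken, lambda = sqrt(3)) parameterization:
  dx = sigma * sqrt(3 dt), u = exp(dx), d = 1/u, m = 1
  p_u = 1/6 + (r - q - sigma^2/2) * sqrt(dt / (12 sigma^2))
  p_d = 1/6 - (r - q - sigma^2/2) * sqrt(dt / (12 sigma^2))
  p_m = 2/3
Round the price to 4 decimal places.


Answer: Price = V(0,0) = 11.4653

Derivation:
dt = T/N = 0.027767; dx = sigma*sqrt(3*dt) = 0.173170
u = exp(dx) = 1.189069; d = 1/u = 0.840994
p_u = 0.153438, p_m = 0.666667, p_d = 0.179895
Discount per step: exp(-r*dt) = 0.999584
Stock lattice S(k, j) with j the centered position index:
  k=0: S(0,+0) = 107.2000
  k=1: S(1,-1) = 90.1546; S(1,+0) = 107.2000; S(1,+1) = 127.4682
  k=2: S(2,-2) = 75.8195; S(2,-1) = 90.1546; S(2,+0) = 107.2000; S(2,+1) = 127.4682; S(2,+2) = 151.5684
  k=3: S(3,-3) = 63.7638; S(3,-2) = 75.8195; S(3,-1) = 90.1546; S(3,+0) = 107.2000; S(3,+1) = 127.4682; S(3,+2) = 151.5684; S(3,+3) = 180.2253
Terminal payoffs V(N, j) = max(K - S_T, 0):
  V(3,-3) = 50.066244; V(3,-2) = 38.010511; V(3,-1) = 23.675415; V(3,+0) = 6.630000; V(3,+1) = 0.000000; V(3,+2) = 0.000000; V(3,+3) = 0.000000
Backward induction: V(k, j) = exp(-r*dt) * [p_u * V(k+1, j+1) + p_m * V(k+1, j) + p_d * V(k+1, j-1)]
  V(2,-2) = exp(-r*dt) * [p_u*23.675415 + p_m*38.010511 + p_d*50.066244] = 37.963907
  V(2,-1) = exp(-r*dt) * [p_u*6.630000 + p_m*23.675415 + p_d*38.010511] = 23.628962
  V(2,+0) = exp(-r*dt) * [p_u*0.000000 + p_m*6.630000 + p_d*23.675415] = 8.675474
  V(2,+1) = exp(-r*dt) * [p_u*0.000000 + p_m*0.000000 + p_d*6.630000] = 1.192207
  V(2,+2) = exp(-r*dt) * [p_u*0.000000 + p_m*0.000000 + p_d*0.000000] = 0.000000
  V(1,-1) = exp(-r*dt) * [p_u*8.675474 + p_m*23.628962 + p_d*37.963907] = 23.903350
  V(1,+0) = exp(-r*dt) * [p_u*1.192207 + p_m*8.675474 + p_d*23.628962] = 10.213056
  V(1,+1) = exp(-r*dt) * [p_u*0.000000 + p_m*1.192207 + p_d*8.675474] = 2.354498
  V(0,+0) = exp(-r*dt) * [p_u*2.354498 + p_m*10.213056 + p_d*23.903350] = 11.465290


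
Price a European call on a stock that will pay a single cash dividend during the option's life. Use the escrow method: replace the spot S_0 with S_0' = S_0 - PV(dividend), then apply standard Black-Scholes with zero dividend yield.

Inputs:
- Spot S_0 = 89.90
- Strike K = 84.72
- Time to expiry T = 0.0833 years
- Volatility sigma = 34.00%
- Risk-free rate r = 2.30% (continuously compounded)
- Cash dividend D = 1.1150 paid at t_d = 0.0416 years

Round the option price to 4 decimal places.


PV(D) = D * exp(-r * t_d) = 1.1150 * 0.99904366 = 1.11393368
S_0' = S_0 - PV(D) = 89.9000 - 1.11393368 = 88.78606632
d1 = (ln(S_0'/K) + (r + sigma^2/2)*T) / (sigma*sqrt(T)) = 0.54630299
d2 = d1 - sigma*sqrt(T) = 0.44817308
exp(-rT) = 0.99808593
N(d1) = 0.70757116; N(d2) = 0.67298585
C = S_0' * N(d1) - K * exp(-rT) * N(d2) = 88.78606632 * 0.70757116 - 84.7200 * 0.99808593 * 0.67298585 = 5.9162

Answer: Price = 5.9162


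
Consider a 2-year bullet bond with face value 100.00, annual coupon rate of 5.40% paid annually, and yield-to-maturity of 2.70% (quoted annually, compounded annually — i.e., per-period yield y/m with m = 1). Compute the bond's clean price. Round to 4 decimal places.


Coupon per period c = face * coupon_rate / m = 5.400000
Periods per year m = 1; per-period yield y/m = 0.027000
Number of cashflows N = 2
Cashflows (t years, CF_t, discount factor 1/(1+y/m)^(m*t), PV):
  t = 1.0000: CF_t = 5.400000, DF = 0.973710, PV = 5.258033
  t = 2.0000: CF_t = 105.400000, DF = 0.948111, PV = 99.930883
Price P = sum_t PV_t = 105.188916

Answer: Price = 105.1889


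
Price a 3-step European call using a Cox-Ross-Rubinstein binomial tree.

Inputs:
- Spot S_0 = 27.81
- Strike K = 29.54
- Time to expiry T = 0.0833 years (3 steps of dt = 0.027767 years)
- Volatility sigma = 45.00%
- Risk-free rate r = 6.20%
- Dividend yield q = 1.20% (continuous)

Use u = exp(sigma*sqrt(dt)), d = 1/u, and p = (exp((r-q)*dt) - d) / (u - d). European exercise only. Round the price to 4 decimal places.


Answer: Price = V(0,0) = 0.7799

Derivation:
dt = T/N = 0.027767
u = exp(sigma*sqrt(dt)) = 1.077868; d = 1/u = 0.927757
p = (exp((r-q)*dt) - d) / (u - d) = 0.490518
Discount per step: exp(-r*dt) = 0.998280
Stock lattice S(k, i) with i counting down-moves:
  k=0: S(0,0) = 27.8100
  k=1: S(1,0) = 29.9755; S(1,1) = 25.8009
  k=2: S(2,0) = 32.3096; S(2,1) = 27.8100; S(2,2) = 23.9370
  k=3: S(3,0) = 34.8255; S(3,1) = 29.9755; S(3,2) = 25.8009; S(3,3) = 22.2077
Terminal payoffs V(N, i) = max(S_T - K, 0):
  V(3,0) = 5.285527; V(3,1) = 0.435509; V(3,2) = 0.000000; V(3,3) = 0.000000
Backward induction: V(k, i) = exp(-r*dt) * [p * V(k+1, i) + (1-p) * V(k+1, i+1)].
  V(2,0) = exp(-r*dt) * [p*5.285527 + (1-p)*0.435509] = 2.809687
  V(2,1) = exp(-r*dt) * [p*0.435509 + (1-p)*0.000000] = 0.213257
  V(2,2) = exp(-r*dt) * [p*0.000000 + (1-p)*0.000000] = 0.000000
  V(1,0) = exp(-r*dt) * [p*2.809687 + (1-p)*0.213257] = 1.484295
  V(1,1) = exp(-r*dt) * [p*0.213257 + (1-p)*0.000000] = 0.104427
  V(0,0) = exp(-r*dt) * [p*1.484295 + (1-p)*0.104427] = 0.779932


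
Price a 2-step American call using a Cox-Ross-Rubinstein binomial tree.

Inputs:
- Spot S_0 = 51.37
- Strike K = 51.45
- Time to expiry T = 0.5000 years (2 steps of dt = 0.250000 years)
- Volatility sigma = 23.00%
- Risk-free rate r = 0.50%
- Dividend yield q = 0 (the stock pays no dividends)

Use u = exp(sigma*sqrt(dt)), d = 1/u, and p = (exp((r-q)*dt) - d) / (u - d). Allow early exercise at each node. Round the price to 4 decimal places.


Answer: Price = V(0,0) = 2.9932

Derivation:
dt = T/N = 0.250000
u = exp(sigma*sqrt(dt)) = 1.121873; d = 1/u = 0.891366
p = (exp((r-q)*dt) - d) / (u - d) = 0.476708
Discount per step: exp(-r*dt) = 0.998751
Stock lattice S(k, i) with i counting down-moves:
  k=0: S(0,0) = 51.3700
  k=1: S(1,0) = 57.6306; S(1,1) = 45.7895
  k=2: S(2,0) = 64.6543; S(2,1) = 51.3700; S(2,2) = 40.8152
Terminal payoffs V(N, i) = max(S_T - K, 0):
  V(2,0) = 13.204283; V(2,1) = 0.000000; V(2,2) = 0.000000
Backward induction: V(k, i) = exp(-r*dt) * [p * V(k+1, i) + (1-p) * V(k+1, i+1)]; then take max(V_cont, immediate exercise) for American.
  V(1,0) = exp(-r*dt) * [p*13.204283 + (1-p)*0.000000] = 6.286722; exercise = 6.180638; V(1,0) = max -> 6.286722
  V(1,1) = exp(-r*dt) * [p*0.000000 + (1-p)*0.000000] = 0.000000; exercise = 0.000000; V(1,1) = max -> 0.000000
  V(0,0) = exp(-r*dt) * [p*6.286722 + (1-p)*0.000000] = 2.993186; exercise = 0.000000; V(0,0) = max -> 2.993186


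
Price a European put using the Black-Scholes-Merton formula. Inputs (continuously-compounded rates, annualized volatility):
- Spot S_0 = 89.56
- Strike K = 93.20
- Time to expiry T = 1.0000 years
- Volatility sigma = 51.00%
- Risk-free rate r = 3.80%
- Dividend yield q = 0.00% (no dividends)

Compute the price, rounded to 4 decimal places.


Answer: Price = 18.1255

Derivation:
d1 = (ln(S/K) + (r - q + 0.5*sigma^2) * T) / (sigma * sqrt(T)) = 0.25139425
d2 = d1 - sigma * sqrt(T) = -0.25860575
exp(-rT) = 0.96271294; exp(-qT) = 1.00000000
P = K * exp(-rT) * N(-d2) - S_0 * exp(-qT) * N(-d1)
N(-d1) = 0.40075465; N(-d2) = 0.60203027
P = 93.2000 * 0.96271294 * 0.60203027 - 89.5600 * 1.00000000 * 0.40075465 = 18.1255


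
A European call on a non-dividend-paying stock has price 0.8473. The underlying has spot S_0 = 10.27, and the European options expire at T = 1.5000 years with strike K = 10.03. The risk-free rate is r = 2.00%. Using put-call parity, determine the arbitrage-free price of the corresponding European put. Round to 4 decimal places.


Put-call parity: C - P = S_0 * exp(-qT) - K * exp(-rT).
S_0 * exp(-qT) = 10.2700 * 1.00000000 = 10.27000000
K * exp(-rT) = 10.0300 * 0.97044553 = 9.73356870
P = C - S*exp(-qT) + K*exp(-rT)
P = 0.8473 - 10.27000000 + 9.73356870 = 0.3109

Answer: Put price = 0.3109


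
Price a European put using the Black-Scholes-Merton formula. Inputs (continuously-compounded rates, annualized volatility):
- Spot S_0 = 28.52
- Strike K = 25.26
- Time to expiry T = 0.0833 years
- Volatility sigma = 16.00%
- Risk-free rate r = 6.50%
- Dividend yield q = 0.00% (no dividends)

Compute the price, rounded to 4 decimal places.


d1 = (ln(S/K) + (r - q + 0.5*sigma^2) * T) / (sigma * sqrt(T)) = 2.76889537
d2 = d1 - sigma * sqrt(T) = 2.72271659
exp(-rT) = 0.99460013; exp(-qT) = 1.00000000
P = K * exp(-rT) * N(-d2) - S_0 * exp(-qT) * N(-d1)
N(-d1) = 0.00281233; N(-d2) = 0.00323738
P = 25.2600 * 0.99460013 * 0.00323738 - 28.5200 * 1.00000000 * 0.00281233 = 0.0011

Answer: Price = 0.0011


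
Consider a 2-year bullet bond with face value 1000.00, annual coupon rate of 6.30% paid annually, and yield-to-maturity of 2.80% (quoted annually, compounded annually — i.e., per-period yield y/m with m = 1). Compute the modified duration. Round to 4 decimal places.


Coupon per period c = face * coupon_rate / m = 63.000000
Periods per year m = 1; per-period yield y/m = 0.028000
Number of cashflows N = 2
Cashflows (t years, CF_t, discount factor 1/(1+y/m)^(m*t), PV):
  t = 1.0000: CF_t = 63.000000, DF = 0.972763, PV = 61.284047
  t = 2.0000: CF_t = 1063.000000, DF = 0.946267, PV = 1005.881997
Price P = sum_t PV_t = 1067.166043
First compute Macaulay numerator sum_t t * PV_t:
  t * PV_t at t = 1.0000: 61.284047
  t * PV_t at t = 2.0000: 2011.763993
Macaulay duration D = 2073.048040 / 1067.166043 = 1.942573
Modified duration = D / (1 + y/m) = 1.942573 / (1 + 0.028000) = 1.889663

Answer: Modified duration = 1.8897


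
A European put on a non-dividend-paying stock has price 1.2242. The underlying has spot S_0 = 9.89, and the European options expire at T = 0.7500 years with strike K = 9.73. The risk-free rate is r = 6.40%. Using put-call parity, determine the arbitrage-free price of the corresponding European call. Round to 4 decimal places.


Put-call parity: C - P = S_0 * exp(-qT) - K * exp(-rT).
S_0 * exp(-qT) = 9.8900 * 1.00000000 = 9.89000000
K * exp(-rT) = 9.7300 * 0.95313379 = 9.27399175
C = P + S*exp(-qT) - K*exp(-rT)
C = 1.2242 + 9.89000000 - 9.27399175 = 1.8402

Answer: Call price = 1.8402


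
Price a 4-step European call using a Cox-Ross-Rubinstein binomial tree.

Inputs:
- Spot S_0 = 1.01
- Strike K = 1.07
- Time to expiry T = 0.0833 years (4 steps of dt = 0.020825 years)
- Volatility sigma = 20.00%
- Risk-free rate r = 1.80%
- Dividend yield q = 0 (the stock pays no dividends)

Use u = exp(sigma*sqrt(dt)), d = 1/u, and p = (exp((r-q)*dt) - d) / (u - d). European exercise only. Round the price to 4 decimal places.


dt = T/N = 0.020825
u = exp(sigma*sqrt(dt)) = 1.029282; d = 1/u = 0.971551
p = (exp((r-q)*dt) - d) / (u - d) = 0.499279
Discount per step: exp(-r*dt) = 0.999625
Stock lattice S(k, i) with i counting down-moves:
  k=0: S(0,0) = 1.0100
  k=1: S(1,0) = 1.0396; S(1,1) = 0.9813
  k=2: S(2,0) = 1.0700; S(2,1) = 1.0100; S(2,2) = 0.9534
  k=3: S(3,0) = 1.1013; S(3,1) = 1.0396; S(3,2) = 0.9813; S(3,3) = 0.9262
  k=4: S(4,0) = 1.1336; S(4,1) = 1.0700; S(4,2) = 1.0100; S(4,3) = 0.9534; S(4,4) = 0.8999
Terminal payoffs V(N, i) = max(S_T - K, 0):
  V(4,0) = 0.063599; V(4,1) = 0.000016; V(4,2) = 0.000000; V(4,3) = 0.000000; V(4,4) = 0.000000
Backward induction: V(k, i) = exp(-r*dt) * [p * V(k+1, i) + (1-p) * V(k+1, i+1)].
  V(3,0) = exp(-r*dt) * [p*0.063599 + (1-p)*0.000016] = 0.031750
  V(3,1) = exp(-r*dt) * [p*0.000016 + (1-p)*0.000000] = 0.000008
  V(3,2) = exp(-r*dt) * [p*0.000000 + (1-p)*0.000000] = 0.000000
  V(3,3) = exp(-r*dt) * [p*0.000000 + (1-p)*0.000000] = 0.000000
  V(2,0) = exp(-r*dt) * [p*0.031750 + (1-p)*0.000008] = 0.015850
  V(2,1) = exp(-r*dt) * [p*0.000008 + (1-p)*0.000000] = 0.000004
  V(2,2) = exp(-r*dt) * [p*0.000000 + (1-p)*0.000000] = 0.000000
  V(1,0) = exp(-r*dt) * [p*0.015850 + (1-p)*0.000004] = 0.007913
  V(1,1) = exp(-r*dt) * [p*0.000004 + (1-p)*0.000000] = 0.000002
  V(0,0) = exp(-r*dt) * [p*0.007913 + (1-p)*0.000002] = 0.003950

Answer: Price = V(0,0) = 0.0040


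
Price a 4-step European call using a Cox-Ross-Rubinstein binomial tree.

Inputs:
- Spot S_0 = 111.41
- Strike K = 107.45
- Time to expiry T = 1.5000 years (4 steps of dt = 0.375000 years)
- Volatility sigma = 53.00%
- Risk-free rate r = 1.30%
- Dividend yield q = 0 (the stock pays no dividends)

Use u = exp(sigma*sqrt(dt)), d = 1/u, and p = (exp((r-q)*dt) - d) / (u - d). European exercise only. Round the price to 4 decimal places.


Answer: Price = V(0,0) = 29.6985

Derivation:
dt = T/N = 0.375000
u = exp(sigma*sqrt(dt)) = 1.383418; d = 1/u = 0.722847
p = (exp((r-q)*dt) - d) / (u - d) = 0.426963
Discount per step: exp(-r*dt) = 0.995137
Stock lattice S(k, i) with i counting down-moves:
  k=0: S(0,0) = 111.4100
  k=1: S(1,0) = 154.1266; S(1,1) = 80.5324
  k=2: S(2,0) = 213.2216; S(2,1) = 111.4100; S(2,2) = 58.2126
  k=3: S(3,0) = 294.9746; S(3,1) = 154.1266; S(3,2) = 80.5324; S(3,3) = 42.0788
  k=4: S(4,0) = 408.0732; S(4,1) = 213.2216; S(4,2) = 111.4100; S(4,3) = 58.2126; S(4,4) = 30.4166
Terminal payoffs V(N, i) = max(S_T - K, 0):
  V(4,0) = 300.623234; V(4,1) = 105.771573; V(4,2) = 3.960000; V(4,3) = 0.000000; V(4,4) = 0.000000
Backward induction: V(k, i) = exp(-r*dt) * [p * V(k+1, i) + (1-p) * V(k+1, i+1)].
  V(3,0) = exp(-r*dt) * [p*300.623234 + (1-p)*105.771573] = 188.047148
  V(3,1) = exp(-r*dt) * [p*105.771573 + (1-p)*3.960000] = 47.199165
  V(3,2) = exp(-r*dt) * [p*3.960000 + (1-p)*0.000000] = 1.682553
  V(3,3) = exp(-r*dt) * [p*0.000000 + (1-p)*0.000000] = 0.000000
  V(2,0) = exp(-r*dt) * [p*188.047148 + (1-p)*47.199165] = 106.814119
  V(2,1) = exp(-r*dt) * [p*47.199165 + (1-p)*1.682553] = 21.013792
  V(2,2) = exp(-r*dt) * [p*1.682553 + (1-p)*0.000000] = 0.714895
  V(1,0) = exp(-r*dt) * [p*106.814119 + (1-p)*21.013792] = 57.367051
  V(1,1) = exp(-r*dt) * [p*21.013792 + (1-p)*0.714895] = 9.336158
  V(0,0) = exp(-r*dt) * [p*57.367051 + (1-p)*9.336158] = 29.698461


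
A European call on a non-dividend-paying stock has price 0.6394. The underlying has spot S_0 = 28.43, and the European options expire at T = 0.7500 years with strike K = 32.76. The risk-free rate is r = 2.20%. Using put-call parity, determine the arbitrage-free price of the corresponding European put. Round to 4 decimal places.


Put-call parity: C - P = S_0 * exp(-qT) - K * exp(-rT).
S_0 * exp(-qT) = 28.4300 * 1.00000000 = 28.43000000
K * exp(-rT) = 32.7600 * 0.98363538 = 32.22389503
P = C - S*exp(-qT) + K*exp(-rT)
P = 0.6394 - 28.43000000 + 32.22389503 = 4.4333

Answer: Put price = 4.4333


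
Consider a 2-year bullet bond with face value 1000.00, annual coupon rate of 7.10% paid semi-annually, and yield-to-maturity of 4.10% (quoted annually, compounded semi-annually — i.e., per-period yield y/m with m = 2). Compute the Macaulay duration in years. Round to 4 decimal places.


Answer: Macaulay duration = 1.9026 years

Derivation:
Coupon per period c = face * coupon_rate / m = 35.500000
Periods per year m = 2; per-period yield y/m = 0.020500
Number of cashflows N = 4
Cashflows (t years, CF_t, discount factor 1/(1+y/m)^(m*t), PV):
  t = 0.5000: CF_t = 35.500000, DF = 0.979912, PV = 34.786869
  t = 1.0000: CF_t = 35.500000, DF = 0.960227, PV = 34.088064
  t = 1.5000: CF_t = 35.500000, DF = 0.940938, PV = 33.403296
  t = 2.0000: CF_t = 1035.500000, DF = 0.922036, PV = 954.768467
Price P = sum_t PV_t = 1057.046696
Macaulay numerator sum_t t * PV_t:
  t * PV_t at t = 0.5000: 17.393435
  t * PV_t at t = 1.0000: 34.088064
  t * PV_t at t = 1.5000: 50.104944
  t * PV_t at t = 2.0000: 1909.536933
Macaulay duration D = (sum_t t * PV_t) / P = 2011.123376 / 1057.046696 = 1.902587


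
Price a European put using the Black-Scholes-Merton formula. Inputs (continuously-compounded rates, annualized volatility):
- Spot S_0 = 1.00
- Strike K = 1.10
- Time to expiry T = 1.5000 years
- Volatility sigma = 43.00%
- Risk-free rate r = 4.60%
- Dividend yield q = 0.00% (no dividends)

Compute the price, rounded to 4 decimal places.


d1 = (ln(S/K) + (r - q + 0.5*sigma^2) * T) / (sigma * sqrt(T)) = 0.21336161
d2 = d1 - sigma * sqrt(T) = -0.31327869
exp(-rT) = 0.93332668; exp(-qT) = 1.00000000
P = K * exp(-rT) * N(-d2) - S_0 * exp(-qT) * N(-d1)
N(-d1) = 0.41552246; N(-d2) = 0.62296553
P = 1.1000 * 0.93332668 * 0.62296553 - 1.0000 * 1.00000000 * 0.41552246 = 0.2241

Answer: Price = 0.2241
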